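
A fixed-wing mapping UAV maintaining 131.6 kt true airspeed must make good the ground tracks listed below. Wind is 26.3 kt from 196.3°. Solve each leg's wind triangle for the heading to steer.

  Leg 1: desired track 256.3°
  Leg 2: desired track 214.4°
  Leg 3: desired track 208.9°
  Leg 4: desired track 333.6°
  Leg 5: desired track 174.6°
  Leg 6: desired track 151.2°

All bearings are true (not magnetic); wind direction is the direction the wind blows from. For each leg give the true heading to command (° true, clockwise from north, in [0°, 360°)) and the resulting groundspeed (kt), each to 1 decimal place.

Leg 1: desired track 256.3°; wind correction -10.0° → command heading 246.3°, groundspeed 116.5 kt
Leg 2: desired track 214.4°; wind correction -3.6° → command heading 210.8°, groundspeed 106.3 kt
Leg 3: desired track 208.9°; wind correction -2.5° → command heading 206.4°, groundspeed 105.8 kt
Leg 4: desired track 333.6°; wind correction -7.8° → command heading 325.8°, groundspeed 149.7 kt
Leg 5: desired track 174.6°; wind correction +4.2° → command heading 178.8°, groundspeed 106.8 kt
Leg 6: desired track 151.2°; wind correction +8.1° → command heading 159.3°, groundspeed 111.7 kt

Leg 1: heading=246.3°, groundspeed=116.5 kt
Leg 2: heading=210.8°, groundspeed=106.3 kt
Leg 3: heading=206.4°, groundspeed=105.8 kt
Leg 4: heading=325.8°, groundspeed=149.7 kt
Leg 5: heading=178.8°, groundspeed=106.8 kt
Leg 6: heading=159.3°, groundspeed=111.7 kt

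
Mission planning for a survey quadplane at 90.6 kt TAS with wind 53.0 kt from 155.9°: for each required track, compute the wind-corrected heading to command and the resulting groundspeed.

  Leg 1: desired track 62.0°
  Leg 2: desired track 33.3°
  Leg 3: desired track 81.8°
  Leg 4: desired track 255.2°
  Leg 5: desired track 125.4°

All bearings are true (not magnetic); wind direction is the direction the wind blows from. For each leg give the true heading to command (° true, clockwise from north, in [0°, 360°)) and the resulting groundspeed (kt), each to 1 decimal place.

Leg 1: desired track 62.0°; wind correction +35.7° → command heading 97.7°, groundspeed 77.2 kt
Leg 2: desired track 33.3°; wind correction +29.5° → command heading 62.8°, groundspeed 107.4 kt
Leg 3: desired track 81.8°; wind correction +34.2° → command heading 116.0°, groundspeed 60.4 kt
Leg 4: desired track 255.2°; wind correction -35.3° → command heading 219.9°, groundspeed 82.5 kt
Leg 5: desired track 125.4°; wind correction +17.3° → command heading 142.7°, groundspeed 40.8 kt

Leg 1: heading=97.7°, groundspeed=77.2 kt
Leg 2: heading=62.8°, groundspeed=107.4 kt
Leg 3: heading=116.0°, groundspeed=60.4 kt
Leg 4: heading=219.9°, groundspeed=82.5 kt
Leg 5: heading=142.7°, groundspeed=40.8 kt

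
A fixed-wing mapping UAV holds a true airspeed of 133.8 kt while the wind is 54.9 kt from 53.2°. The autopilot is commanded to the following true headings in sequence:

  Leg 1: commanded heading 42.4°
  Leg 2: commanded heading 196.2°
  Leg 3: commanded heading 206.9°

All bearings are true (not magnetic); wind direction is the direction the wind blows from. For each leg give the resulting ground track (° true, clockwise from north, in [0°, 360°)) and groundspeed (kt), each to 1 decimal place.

Leg 1: heading 42.4°; drift -7.3° → track 35.1°, groundspeed 80.5 kt
Leg 2: heading 196.2°; drift +10.5° → track 206.7°, groundspeed 180.7 kt
Leg 3: heading 206.9°; drift +7.6° → track 214.5°, groundspeed 184.6 kt

Leg 1: track=35.1°, groundspeed=80.5 kt
Leg 2: track=206.7°, groundspeed=180.7 kt
Leg 3: track=214.5°, groundspeed=184.6 kt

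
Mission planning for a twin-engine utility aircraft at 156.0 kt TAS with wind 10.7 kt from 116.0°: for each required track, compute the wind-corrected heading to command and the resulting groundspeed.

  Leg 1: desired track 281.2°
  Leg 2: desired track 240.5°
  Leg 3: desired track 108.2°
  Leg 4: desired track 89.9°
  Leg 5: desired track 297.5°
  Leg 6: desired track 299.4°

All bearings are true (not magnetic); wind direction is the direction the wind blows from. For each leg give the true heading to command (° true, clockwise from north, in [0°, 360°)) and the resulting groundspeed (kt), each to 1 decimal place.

Leg 1: desired track 281.2°; wind correction -1.0° → command heading 280.2°, groundspeed 166.3 kt
Leg 2: desired track 240.5°; wind correction -3.2° → command heading 237.3°, groundspeed 161.8 kt
Leg 3: desired track 108.2°; wind correction +0.5° → command heading 108.7°, groundspeed 145.4 kt
Leg 4: desired track 89.9°; wind correction +1.7° → command heading 91.6°, groundspeed 146.3 kt
Leg 5: desired track 297.5°; wind correction +0.1° → command heading 297.6°, groundspeed 166.7 kt
Leg 6: desired track 299.4°; wind correction +0.2° → command heading 299.6°, groundspeed 166.7 kt

Leg 1: heading=280.2°, groundspeed=166.3 kt
Leg 2: heading=237.3°, groundspeed=161.8 kt
Leg 3: heading=108.7°, groundspeed=145.4 kt
Leg 4: heading=91.6°, groundspeed=146.3 kt
Leg 5: heading=297.6°, groundspeed=166.7 kt
Leg 6: heading=299.6°, groundspeed=166.7 kt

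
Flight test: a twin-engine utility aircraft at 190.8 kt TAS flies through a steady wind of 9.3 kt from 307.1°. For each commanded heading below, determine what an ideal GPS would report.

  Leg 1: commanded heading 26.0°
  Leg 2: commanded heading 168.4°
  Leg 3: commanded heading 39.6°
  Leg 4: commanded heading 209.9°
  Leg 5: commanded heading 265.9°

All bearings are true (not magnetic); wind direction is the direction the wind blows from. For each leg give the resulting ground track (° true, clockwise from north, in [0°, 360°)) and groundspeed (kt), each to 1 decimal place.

Leg 1: heading 26.0°; drift +2.8° → track 28.8°, groundspeed 189.2 kt
Leg 2: heading 168.4°; drift -1.8° → track 166.6°, groundspeed 197.9 kt
Leg 3: heading 39.6°; drift +2.8° → track 42.4°, groundspeed 191.4 kt
Leg 4: heading 209.9°; drift -2.8° → track 207.1°, groundspeed 192.2 kt
Leg 5: heading 265.9°; drift -1.9° → track 264.0°, groundspeed 183.9 kt

Leg 1: track=28.8°, groundspeed=189.2 kt
Leg 2: track=166.6°, groundspeed=197.9 kt
Leg 3: track=42.4°, groundspeed=191.4 kt
Leg 4: track=207.1°, groundspeed=192.2 kt
Leg 5: track=264.0°, groundspeed=183.9 kt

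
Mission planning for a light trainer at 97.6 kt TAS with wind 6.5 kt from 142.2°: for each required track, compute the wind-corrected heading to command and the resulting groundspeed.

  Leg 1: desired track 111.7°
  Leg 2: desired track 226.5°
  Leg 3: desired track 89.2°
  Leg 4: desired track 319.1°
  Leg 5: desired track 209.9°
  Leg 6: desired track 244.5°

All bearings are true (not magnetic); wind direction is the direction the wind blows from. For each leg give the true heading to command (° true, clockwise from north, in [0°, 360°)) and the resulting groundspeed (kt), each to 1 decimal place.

Leg 1: desired track 111.7°; wind correction +1.9° → command heading 113.6°, groundspeed 91.9 kt
Leg 2: desired track 226.5°; wind correction -3.8° → command heading 222.7°, groundspeed 96.7 kt
Leg 3: desired track 89.2°; wind correction +3.0° → command heading 92.2°, groundspeed 93.6 kt
Leg 4: desired track 319.1°; wind correction -0.2° → command heading 318.9°, groundspeed 104.1 kt
Leg 5: desired track 209.9°; wind correction -3.5° → command heading 206.4°, groundspeed 94.9 kt
Leg 6: desired track 244.5°; wind correction -3.7° → command heading 240.8°, groundspeed 98.8 kt

Leg 1: heading=113.6°, groundspeed=91.9 kt
Leg 2: heading=222.7°, groundspeed=96.7 kt
Leg 3: heading=92.2°, groundspeed=93.6 kt
Leg 4: heading=318.9°, groundspeed=104.1 kt
Leg 5: heading=206.4°, groundspeed=94.9 kt
Leg 6: heading=240.8°, groundspeed=98.8 kt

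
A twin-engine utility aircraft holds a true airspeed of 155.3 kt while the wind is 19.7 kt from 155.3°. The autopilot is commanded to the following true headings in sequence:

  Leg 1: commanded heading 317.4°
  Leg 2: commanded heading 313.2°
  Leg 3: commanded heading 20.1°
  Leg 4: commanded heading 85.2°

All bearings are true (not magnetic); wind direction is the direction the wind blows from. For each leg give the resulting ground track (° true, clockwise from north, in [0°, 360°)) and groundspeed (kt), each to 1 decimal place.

Leg 1: heading 317.4°; drift +2.0° → track 319.4°, groundspeed 174.2 kt
Leg 2: heading 313.2°; drift +2.4° → track 315.6°, groundspeed 173.7 kt
Leg 3: heading 20.1°; drift -4.7° → track 15.4°, groundspeed 169.8 kt
Leg 4: heading 85.2°; drift -7.1° → track 78.1°, groundspeed 149.7 kt

Leg 1: track=319.4°, groundspeed=174.2 kt
Leg 2: track=315.6°, groundspeed=173.7 kt
Leg 3: track=15.4°, groundspeed=169.8 kt
Leg 4: track=78.1°, groundspeed=149.7 kt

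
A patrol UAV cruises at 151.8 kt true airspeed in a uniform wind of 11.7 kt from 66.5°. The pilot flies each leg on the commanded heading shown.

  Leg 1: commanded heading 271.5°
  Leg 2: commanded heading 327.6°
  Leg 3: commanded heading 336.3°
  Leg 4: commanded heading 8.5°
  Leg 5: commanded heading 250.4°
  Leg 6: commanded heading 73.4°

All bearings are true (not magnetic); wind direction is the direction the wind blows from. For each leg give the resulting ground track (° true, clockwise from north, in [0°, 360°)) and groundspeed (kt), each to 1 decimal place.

Leg 1: heading 271.5°; drift -1.7° → track 269.8°, groundspeed 162.5 kt
Leg 2: heading 327.6°; drift -4.3° → track 323.3°, groundspeed 154.0 kt
Leg 3: heading 336.3°; drift -4.4° → track 331.9°, groundspeed 152.3 kt
Leg 4: heading 8.5°; drift -3.9° → track 4.6°, groundspeed 145.9 kt
Leg 5: heading 250.4°; drift -0.3° → track 250.1°, groundspeed 163.5 kt
Leg 6: heading 73.4°; drift +0.6° → track 74.0°, groundspeed 140.2 kt

Leg 1: track=269.8°, groundspeed=162.5 kt
Leg 2: track=323.3°, groundspeed=154.0 kt
Leg 3: track=331.9°, groundspeed=152.3 kt
Leg 4: track=4.6°, groundspeed=145.9 kt
Leg 5: track=250.1°, groundspeed=163.5 kt
Leg 6: track=74.0°, groundspeed=140.2 kt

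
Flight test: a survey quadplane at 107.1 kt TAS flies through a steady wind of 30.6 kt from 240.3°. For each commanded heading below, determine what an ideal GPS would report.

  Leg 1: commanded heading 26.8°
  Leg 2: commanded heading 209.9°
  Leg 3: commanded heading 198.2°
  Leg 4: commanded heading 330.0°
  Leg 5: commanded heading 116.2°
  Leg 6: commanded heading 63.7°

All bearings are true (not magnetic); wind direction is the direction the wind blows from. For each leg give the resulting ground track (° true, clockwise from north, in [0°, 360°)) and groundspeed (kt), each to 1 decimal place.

Leg 1: track=34.1°, groundspeed=133.7 kt
Leg 2: track=199.0°, groundspeed=82.2 kt
Leg 3: track=184.5°, groundspeed=86.9 kt
Leg 4: track=346.0°, groundspeed=111.2 kt
Leg 5: track=104.7°, groundspeed=126.8 kt
Leg 6: track=62.9°, groundspeed=137.7 kt

Leg 1: heading 26.8°; drift +7.3° → track 34.1°, groundspeed 133.7 kt
Leg 2: heading 209.9°; drift -10.9° → track 199.0°, groundspeed 82.2 kt
Leg 3: heading 198.2°; drift -13.7° → track 184.5°, groundspeed 86.9 kt
Leg 4: heading 330.0°; drift +16.0° → track 346.0°, groundspeed 111.2 kt
Leg 5: heading 116.2°; drift -11.5° → track 104.7°, groundspeed 126.8 kt
Leg 6: heading 63.7°; drift -0.8° → track 62.9°, groundspeed 137.7 kt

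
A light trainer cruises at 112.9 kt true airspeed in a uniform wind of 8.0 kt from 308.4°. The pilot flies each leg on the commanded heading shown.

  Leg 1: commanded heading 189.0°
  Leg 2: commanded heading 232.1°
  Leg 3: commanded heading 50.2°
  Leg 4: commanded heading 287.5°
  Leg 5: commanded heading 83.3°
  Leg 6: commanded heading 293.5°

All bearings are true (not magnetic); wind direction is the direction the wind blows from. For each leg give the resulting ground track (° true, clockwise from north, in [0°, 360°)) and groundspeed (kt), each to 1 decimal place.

Leg 1: heading 189.0°; drift -3.4° → track 185.6°, groundspeed 117.0 kt
Leg 2: heading 232.1°; drift -4.0° → track 228.1°, groundspeed 111.3 kt
Leg 3: heading 50.2°; drift +3.9° → track 54.1°, groundspeed 114.8 kt
Leg 4: heading 287.5°; drift -1.6° → track 285.9°, groundspeed 105.5 kt
Leg 5: heading 83.3°; drift +2.7° → track 86.0°, groundspeed 118.7 kt
Leg 6: heading 293.5°; drift -1.1° → track 292.4°, groundspeed 105.2 kt

Leg 1: track=185.6°, groundspeed=117.0 kt
Leg 2: track=228.1°, groundspeed=111.3 kt
Leg 3: track=54.1°, groundspeed=114.8 kt
Leg 4: track=285.9°, groundspeed=105.5 kt
Leg 5: track=86.0°, groundspeed=118.7 kt
Leg 6: track=292.4°, groundspeed=105.2 kt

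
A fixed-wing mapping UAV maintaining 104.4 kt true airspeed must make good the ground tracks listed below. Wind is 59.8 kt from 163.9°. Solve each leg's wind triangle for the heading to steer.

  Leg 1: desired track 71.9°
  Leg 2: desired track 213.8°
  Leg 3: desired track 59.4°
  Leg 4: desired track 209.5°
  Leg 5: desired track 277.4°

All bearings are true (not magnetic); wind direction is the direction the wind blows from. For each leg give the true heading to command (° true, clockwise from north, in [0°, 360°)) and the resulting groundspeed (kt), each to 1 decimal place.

Leg 1: desired track 71.9°; wind correction +34.9° → command heading 106.8°, groundspeed 87.7 kt
Leg 2: desired track 213.8°; wind correction -26.0° → command heading 187.8°, groundspeed 55.3 kt
Leg 3: desired track 59.4°; wind correction +33.7° → command heading 93.1°, groundspeed 101.8 kt
Leg 4: desired track 209.5°; wind correction -24.2° → command heading 185.3°, groundspeed 53.4 kt
Leg 5: desired track 277.4°; wind correction -31.7° → command heading 245.7°, groundspeed 112.7 kt

Leg 1: heading=106.8°, groundspeed=87.7 kt
Leg 2: heading=187.8°, groundspeed=55.3 kt
Leg 3: heading=93.1°, groundspeed=101.8 kt
Leg 4: heading=185.3°, groundspeed=53.4 kt
Leg 5: heading=245.7°, groundspeed=112.7 kt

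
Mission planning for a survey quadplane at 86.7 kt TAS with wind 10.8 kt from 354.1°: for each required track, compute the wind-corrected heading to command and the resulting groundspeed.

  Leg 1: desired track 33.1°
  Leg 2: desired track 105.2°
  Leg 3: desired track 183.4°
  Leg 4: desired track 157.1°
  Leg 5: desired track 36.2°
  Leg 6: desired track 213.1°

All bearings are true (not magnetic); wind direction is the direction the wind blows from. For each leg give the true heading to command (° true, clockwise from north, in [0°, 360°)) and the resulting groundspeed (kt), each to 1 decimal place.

Leg 1: desired track 33.1°; wind correction -4.5° → command heading 28.6°, groundspeed 78.0 kt
Leg 2: desired track 105.2°; wind correction -6.7° → command heading 98.5°, groundspeed 90.0 kt
Leg 3: desired track 183.4°; wind correction +1.2° → command heading 184.6°, groundspeed 97.3 kt
Leg 4: desired track 157.1°; wind correction -2.1° → command heading 155.0°, groundspeed 97.0 kt
Leg 5: desired track 36.2°; wind correction -4.8° → command heading 31.4°, groundspeed 78.4 kt
Leg 6: desired track 213.1°; wind correction +4.5° → command heading 217.6°, groundspeed 94.8 kt

Leg 1: heading=28.6°, groundspeed=78.0 kt
Leg 2: heading=98.5°, groundspeed=90.0 kt
Leg 3: heading=184.6°, groundspeed=97.3 kt
Leg 4: heading=155.0°, groundspeed=97.0 kt
Leg 5: heading=31.4°, groundspeed=78.4 kt
Leg 6: heading=217.6°, groundspeed=94.8 kt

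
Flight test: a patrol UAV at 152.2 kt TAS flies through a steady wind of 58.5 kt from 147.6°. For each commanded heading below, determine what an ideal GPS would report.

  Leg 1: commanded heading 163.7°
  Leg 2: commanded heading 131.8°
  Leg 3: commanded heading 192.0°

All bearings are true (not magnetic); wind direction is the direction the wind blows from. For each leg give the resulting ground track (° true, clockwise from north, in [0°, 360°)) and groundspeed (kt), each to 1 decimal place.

Leg 1: heading 163.7°; drift +9.6° → track 173.3°, groundspeed 97.4 kt
Leg 2: heading 131.8°; drift -9.4° → track 122.4°, groundspeed 97.2 kt
Leg 3: heading 192.0°; drift +20.3° → track 212.3°, groundspeed 117.7 kt

Leg 1: track=173.3°, groundspeed=97.4 kt
Leg 2: track=122.4°, groundspeed=97.2 kt
Leg 3: track=212.3°, groundspeed=117.7 kt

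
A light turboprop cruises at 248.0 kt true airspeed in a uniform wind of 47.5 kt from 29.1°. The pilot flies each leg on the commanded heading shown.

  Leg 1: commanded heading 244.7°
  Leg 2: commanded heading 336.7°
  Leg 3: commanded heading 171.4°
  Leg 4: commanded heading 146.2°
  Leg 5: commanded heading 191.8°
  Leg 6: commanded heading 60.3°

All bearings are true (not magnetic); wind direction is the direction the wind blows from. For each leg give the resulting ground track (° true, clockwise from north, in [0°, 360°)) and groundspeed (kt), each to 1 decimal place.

Leg 1: heading 244.7°; drift -5.5° → track 239.2°, groundspeed 288.0 kt
Leg 2: heading 336.7°; drift -9.7° → track 327.0°, groundspeed 222.2 kt
Leg 3: heading 171.4°; drift +5.8° → track 177.2°, groundspeed 287.1 kt
Leg 4: heading 146.2°; drift +8.9° → track 155.1°, groundspeed 272.9 kt
Leg 5: heading 191.8°; drift +2.8° → track 194.6°, groundspeed 293.7 kt
Leg 6: heading 60.3°; drift +6.8° → track 67.1°, groundspeed 208.8 kt

Leg 1: track=239.2°, groundspeed=288.0 kt
Leg 2: track=327.0°, groundspeed=222.2 kt
Leg 3: track=177.2°, groundspeed=287.1 kt
Leg 4: track=155.1°, groundspeed=272.9 kt
Leg 5: track=194.6°, groundspeed=293.7 kt
Leg 6: track=67.1°, groundspeed=208.8 kt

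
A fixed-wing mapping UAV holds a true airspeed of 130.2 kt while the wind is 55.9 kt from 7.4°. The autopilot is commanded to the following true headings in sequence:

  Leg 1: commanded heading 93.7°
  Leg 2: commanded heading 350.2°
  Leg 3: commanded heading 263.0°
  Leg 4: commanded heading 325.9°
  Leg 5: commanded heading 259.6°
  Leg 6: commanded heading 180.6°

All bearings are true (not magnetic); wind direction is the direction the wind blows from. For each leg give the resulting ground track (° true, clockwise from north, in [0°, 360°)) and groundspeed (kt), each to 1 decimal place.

Leg 1: track=117.5°, groundspeed=138.3 kt
Leg 2: track=338.1°, groundspeed=78.6 kt
Leg 3: track=242.4°, groundspeed=153.9 kt
Leg 4: track=303.2°, groundspeed=95.8 kt
Leg 5: track=239.7°, groundspeed=156.6 kt
Leg 6: track=182.6°, groundspeed=185.8 kt

Leg 1: heading 93.7°; drift +23.8° → track 117.5°, groundspeed 138.3 kt
Leg 2: heading 350.2°; drift -12.1° → track 338.1°, groundspeed 78.6 kt
Leg 3: heading 263.0°; drift -20.6° → track 242.4°, groundspeed 153.9 kt
Leg 4: heading 325.9°; drift -22.7° → track 303.2°, groundspeed 95.8 kt
Leg 5: heading 259.6°; drift -19.9° → track 239.7°, groundspeed 156.6 kt
Leg 6: heading 180.6°; drift +2.0° → track 182.6°, groundspeed 185.8 kt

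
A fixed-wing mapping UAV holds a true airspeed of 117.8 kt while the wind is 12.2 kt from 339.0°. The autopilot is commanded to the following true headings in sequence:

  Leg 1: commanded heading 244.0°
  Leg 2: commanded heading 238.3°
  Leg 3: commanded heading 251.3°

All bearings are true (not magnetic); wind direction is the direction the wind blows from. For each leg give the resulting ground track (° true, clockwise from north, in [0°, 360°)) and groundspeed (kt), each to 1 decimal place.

Leg 1: track=238.2°, groundspeed=119.5 kt
Leg 2: track=232.6°, groundspeed=120.7 kt
Leg 3: track=245.4°, groundspeed=117.9 kt

Leg 1: heading 244.0°; drift -5.8° → track 238.2°, groundspeed 119.5 kt
Leg 2: heading 238.3°; drift -5.7° → track 232.6°, groundspeed 120.7 kt
Leg 3: heading 251.3°; drift -5.9° → track 245.4°, groundspeed 117.9 kt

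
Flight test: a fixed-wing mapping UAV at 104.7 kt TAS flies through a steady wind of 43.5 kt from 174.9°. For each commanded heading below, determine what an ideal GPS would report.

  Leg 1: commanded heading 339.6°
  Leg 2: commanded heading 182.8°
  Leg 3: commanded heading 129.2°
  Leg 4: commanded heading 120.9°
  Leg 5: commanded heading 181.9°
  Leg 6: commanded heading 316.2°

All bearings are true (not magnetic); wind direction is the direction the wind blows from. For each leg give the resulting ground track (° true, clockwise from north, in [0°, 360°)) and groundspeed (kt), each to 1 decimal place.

Leg 1: track=344.1°, groundspeed=147.1 kt
Leg 2: track=188.3°, groundspeed=61.9 kt
Leg 3: track=106.5°, groundspeed=80.6 kt
Leg 4: track=96.9°, groundspeed=86.6 kt
Leg 5: track=186.8°, groundspeed=61.8 kt
Leg 6: track=327.3°, groundspeed=141.3 kt

Leg 1: heading 339.6°; drift +4.5° → track 344.1°, groundspeed 147.1 kt
Leg 2: heading 182.8°; drift +5.5° → track 188.3°, groundspeed 61.9 kt
Leg 3: heading 129.2°; drift -22.7° → track 106.5°, groundspeed 80.6 kt
Leg 4: heading 120.9°; drift -24.0° → track 96.9°, groundspeed 86.6 kt
Leg 5: heading 181.9°; drift +4.9° → track 186.8°, groundspeed 61.8 kt
Leg 6: heading 316.2°; drift +11.1° → track 327.3°, groundspeed 141.3 kt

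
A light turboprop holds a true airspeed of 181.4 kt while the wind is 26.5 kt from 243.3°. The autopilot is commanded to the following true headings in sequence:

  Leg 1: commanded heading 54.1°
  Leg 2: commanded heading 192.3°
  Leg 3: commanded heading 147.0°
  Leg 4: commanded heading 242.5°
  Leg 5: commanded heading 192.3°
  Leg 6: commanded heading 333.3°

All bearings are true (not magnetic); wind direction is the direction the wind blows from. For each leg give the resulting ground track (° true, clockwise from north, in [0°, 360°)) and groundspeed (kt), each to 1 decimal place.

Leg 1: track=55.3°, groundspeed=207.6 kt
Leg 2: track=185.2°, groundspeed=166.0 kt
Leg 3: track=138.9°, groundspeed=186.2 kt
Leg 4: track=242.4°, groundspeed=154.9 kt
Leg 5: track=185.2°, groundspeed=166.0 kt
Leg 6: track=341.6°, groundspeed=183.3 kt

Leg 1: heading 54.1°; drift +1.2° → track 55.3°, groundspeed 207.6 kt
Leg 2: heading 192.3°; drift -7.1° → track 185.2°, groundspeed 166.0 kt
Leg 3: heading 147.0°; drift -8.1° → track 138.9°, groundspeed 186.2 kt
Leg 4: heading 242.5°; drift -0.1° → track 242.4°, groundspeed 154.9 kt
Leg 5: heading 192.3°; drift -7.1° → track 185.2°, groundspeed 166.0 kt
Leg 6: heading 333.3°; drift +8.3° → track 341.6°, groundspeed 183.3 kt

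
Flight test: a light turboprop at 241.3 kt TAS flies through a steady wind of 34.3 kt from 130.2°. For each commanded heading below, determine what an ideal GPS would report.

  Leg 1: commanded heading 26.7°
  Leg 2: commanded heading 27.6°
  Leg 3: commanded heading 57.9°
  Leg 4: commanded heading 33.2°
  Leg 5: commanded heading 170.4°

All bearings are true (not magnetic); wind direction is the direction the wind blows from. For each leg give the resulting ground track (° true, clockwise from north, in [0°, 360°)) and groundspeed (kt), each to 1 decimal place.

Leg 1: track=19.1°, groundspeed=251.5 kt
Leg 2: track=19.9°, groundspeed=251.0 kt
Leg 3: track=49.8°, groundspeed=233.2 kt
Leg 4: track=25.3°, groundspeed=247.8 kt
Leg 5: track=176.3°, groundspeed=216.2 kt

Leg 1: heading 26.7°; drift -7.6° → track 19.1°, groundspeed 251.5 kt
Leg 2: heading 27.6°; drift -7.7° → track 19.9°, groundspeed 251.0 kt
Leg 3: heading 57.9°; drift -8.1° → track 49.8°, groundspeed 233.2 kt
Leg 4: heading 33.2°; drift -7.9° → track 25.3°, groundspeed 247.8 kt
Leg 5: heading 170.4°; drift +5.9° → track 176.3°, groundspeed 216.2 kt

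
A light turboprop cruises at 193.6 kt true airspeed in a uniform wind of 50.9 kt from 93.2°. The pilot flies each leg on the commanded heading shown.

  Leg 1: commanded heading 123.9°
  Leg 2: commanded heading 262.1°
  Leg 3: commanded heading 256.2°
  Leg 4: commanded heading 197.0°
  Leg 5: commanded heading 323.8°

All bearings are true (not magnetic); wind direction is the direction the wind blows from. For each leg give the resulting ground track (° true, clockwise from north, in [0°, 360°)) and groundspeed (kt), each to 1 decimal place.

Leg 1: track=133.7°, groundspeed=152.1 kt
Leg 2: track=264.4°, groundspeed=243.7 kt
Leg 3: track=259.7°, groundspeed=242.7 kt
Leg 4: track=210.5°, groundspeed=211.6 kt
Leg 5: track=313.9°, groundspeed=229.3 kt

Leg 1: heading 123.9°; drift +9.8° → track 133.7°, groundspeed 152.1 kt
Leg 2: heading 262.1°; drift +2.3° → track 264.4°, groundspeed 243.7 kt
Leg 3: heading 256.2°; drift +3.5° → track 259.7°, groundspeed 242.7 kt
Leg 4: heading 197.0°; drift +13.5° → track 210.5°, groundspeed 211.6 kt
Leg 5: heading 323.8°; drift -9.9° → track 313.9°, groundspeed 229.3 kt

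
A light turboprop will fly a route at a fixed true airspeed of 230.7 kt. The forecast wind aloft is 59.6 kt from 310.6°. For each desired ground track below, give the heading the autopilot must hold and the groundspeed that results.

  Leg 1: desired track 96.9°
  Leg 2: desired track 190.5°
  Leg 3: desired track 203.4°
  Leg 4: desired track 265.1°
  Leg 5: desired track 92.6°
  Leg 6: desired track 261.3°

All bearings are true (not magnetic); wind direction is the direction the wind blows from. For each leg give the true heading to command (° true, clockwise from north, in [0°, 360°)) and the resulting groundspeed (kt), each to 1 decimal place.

Leg 1: desired track 96.9°; wind correction -8.2° → command heading 88.7°, groundspeed 277.9 kt
Leg 2: desired track 190.5°; wind correction +12.9° → command heading 203.4°, groundspeed 254.8 kt
Leg 3: desired track 203.4°; wind correction +14.3° → command heading 217.7°, groundspeed 241.2 kt
Leg 4: desired track 265.1°; wind correction +10.6° → command heading 275.7°, groundspeed 185.0 kt
Leg 5: desired track 92.6°; wind correction -9.2° → command heading 83.4°, groundspeed 274.7 kt
Leg 6: desired track 261.3°; wind correction +11.3° → command heading 272.6°, groundspeed 187.4 kt

Leg 1: heading=88.7°, groundspeed=277.9 kt
Leg 2: heading=203.4°, groundspeed=254.8 kt
Leg 3: heading=217.7°, groundspeed=241.2 kt
Leg 4: heading=275.7°, groundspeed=185.0 kt
Leg 5: heading=83.4°, groundspeed=274.7 kt
Leg 6: heading=272.6°, groundspeed=187.4 kt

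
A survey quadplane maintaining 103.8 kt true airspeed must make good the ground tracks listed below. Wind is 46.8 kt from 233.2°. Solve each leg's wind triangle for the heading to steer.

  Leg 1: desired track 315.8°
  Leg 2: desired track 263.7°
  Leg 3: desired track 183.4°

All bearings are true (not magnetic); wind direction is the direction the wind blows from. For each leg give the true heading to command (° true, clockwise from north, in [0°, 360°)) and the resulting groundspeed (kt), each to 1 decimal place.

Leg 1: heading=289.2°, groundspeed=86.8 kt
Leg 2: heading=250.5°, groundspeed=60.7 kt
Leg 3: heading=203.5°, groundspeed=67.2 kt

Leg 1: desired track 315.8°; wind correction -26.6° → command heading 289.2°, groundspeed 86.8 kt
Leg 2: desired track 263.7°; wind correction -13.2° → command heading 250.5°, groundspeed 60.7 kt
Leg 3: desired track 183.4°; wind correction +20.1° → command heading 203.5°, groundspeed 67.2 kt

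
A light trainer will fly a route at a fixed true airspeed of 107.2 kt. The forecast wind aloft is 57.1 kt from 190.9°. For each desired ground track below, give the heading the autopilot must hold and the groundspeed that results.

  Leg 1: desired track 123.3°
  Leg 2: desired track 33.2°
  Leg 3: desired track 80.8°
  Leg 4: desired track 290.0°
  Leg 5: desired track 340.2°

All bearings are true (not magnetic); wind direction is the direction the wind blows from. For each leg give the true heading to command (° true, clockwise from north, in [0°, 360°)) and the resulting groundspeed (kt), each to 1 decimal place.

Leg 1: heading=152.8°, groundspeed=71.5 kt
Leg 2: heading=44.9°, groundspeed=157.8 kt
Leg 3: heading=110.8°, groundspeed=112.4 kt
Leg 4: heading=258.3°, groundspeed=100.2 kt
Leg 5: heading=324.4°, groundspeed=152.3 kt

Leg 1: desired track 123.3°; wind correction +29.5° → command heading 152.8°, groundspeed 71.5 kt
Leg 2: desired track 33.2°; wind correction +11.7° → command heading 44.9°, groundspeed 157.8 kt
Leg 3: desired track 80.8°; wind correction +30.0° → command heading 110.8°, groundspeed 112.4 kt
Leg 4: desired track 290.0°; wind correction -31.7° → command heading 258.3°, groundspeed 100.2 kt
Leg 5: desired track 340.2°; wind correction -15.8° → command heading 324.4°, groundspeed 152.3 kt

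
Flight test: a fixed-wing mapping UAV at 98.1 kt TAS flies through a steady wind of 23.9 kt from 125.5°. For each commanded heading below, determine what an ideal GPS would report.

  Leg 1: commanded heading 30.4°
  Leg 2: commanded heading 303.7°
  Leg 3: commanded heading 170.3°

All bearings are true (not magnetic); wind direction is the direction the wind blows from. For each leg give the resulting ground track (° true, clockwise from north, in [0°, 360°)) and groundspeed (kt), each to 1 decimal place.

Leg 1: heading 30.4°; drift -13.4° → track 17.0°, groundspeed 103.0 kt
Leg 2: heading 303.7°; drift +0.4° → track 304.1°, groundspeed 122.0 kt
Leg 3: heading 170.3°; drift +11.7° → track 182.0°, groundspeed 82.9 kt

Leg 1: track=17.0°, groundspeed=103.0 kt
Leg 2: track=304.1°, groundspeed=122.0 kt
Leg 3: track=182.0°, groundspeed=82.9 kt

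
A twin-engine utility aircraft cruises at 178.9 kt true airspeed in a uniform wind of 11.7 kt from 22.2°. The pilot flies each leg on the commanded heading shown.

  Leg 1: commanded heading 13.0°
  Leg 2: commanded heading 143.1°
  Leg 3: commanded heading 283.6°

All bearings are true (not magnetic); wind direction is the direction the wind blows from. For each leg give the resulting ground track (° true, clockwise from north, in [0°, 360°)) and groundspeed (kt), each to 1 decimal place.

Leg 1: track=12.4°, groundspeed=167.4 kt
Leg 2: track=146.2°, groundspeed=185.2 kt
Leg 3: track=279.9°, groundspeed=181.0 kt

Leg 1: heading 13.0°; drift -0.6° → track 12.4°, groundspeed 167.4 kt
Leg 2: heading 143.1°; drift +3.1° → track 146.2°, groundspeed 185.2 kt
Leg 3: heading 283.6°; drift -3.7° → track 279.9°, groundspeed 181.0 kt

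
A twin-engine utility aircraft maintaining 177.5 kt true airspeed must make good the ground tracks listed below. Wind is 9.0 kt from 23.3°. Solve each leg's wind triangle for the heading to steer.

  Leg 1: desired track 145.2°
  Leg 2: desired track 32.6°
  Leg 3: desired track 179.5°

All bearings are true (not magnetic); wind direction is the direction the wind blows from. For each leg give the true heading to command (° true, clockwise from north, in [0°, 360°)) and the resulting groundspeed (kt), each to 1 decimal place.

Leg 1: desired track 145.2°; wind correction -2.5° → command heading 142.7°, groundspeed 182.1 kt
Leg 2: desired track 32.6°; wind correction -0.5° → command heading 32.1°, groundspeed 168.6 kt
Leg 3: desired track 179.5°; wind correction -1.2° → command heading 178.3°, groundspeed 185.7 kt

Leg 1: heading=142.7°, groundspeed=182.1 kt
Leg 2: heading=32.1°, groundspeed=168.6 kt
Leg 3: heading=178.3°, groundspeed=185.7 kt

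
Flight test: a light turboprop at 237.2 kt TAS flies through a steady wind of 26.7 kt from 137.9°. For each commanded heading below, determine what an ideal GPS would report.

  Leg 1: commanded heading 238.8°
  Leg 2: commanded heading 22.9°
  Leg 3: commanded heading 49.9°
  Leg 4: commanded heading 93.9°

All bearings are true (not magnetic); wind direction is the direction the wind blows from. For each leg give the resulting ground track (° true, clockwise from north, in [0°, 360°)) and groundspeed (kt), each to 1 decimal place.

Leg 1: heading 238.8°; drift +6.2° → track 245.0°, groundspeed 243.7 kt
Leg 2: heading 22.9°; drift -5.6° → track 17.3°, groundspeed 249.7 kt
Leg 3: heading 49.9°; drift -6.4° → track 43.5°, groundspeed 237.8 kt
Leg 4: heading 93.9°; drift -4.9° → track 89.0°, groundspeed 218.8 kt

Leg 1: track=245.0°, groundspeed=243.7 kt
Leg 2: track=17.3°, groundspeed=249.7 kt
Leg 3: track=43.5°, groundspeed=237.8 kt
Leg 4: track=89.0°, groundspeed=218.8 kt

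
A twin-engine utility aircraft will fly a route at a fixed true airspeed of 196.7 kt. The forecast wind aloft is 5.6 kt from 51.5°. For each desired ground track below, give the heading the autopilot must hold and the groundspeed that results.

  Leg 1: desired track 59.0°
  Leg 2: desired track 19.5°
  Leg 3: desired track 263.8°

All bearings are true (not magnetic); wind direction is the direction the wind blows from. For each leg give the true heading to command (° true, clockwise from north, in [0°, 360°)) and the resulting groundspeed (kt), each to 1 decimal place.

Leg 1: heading=58.8°, groundspeed=191.1 kt
Leg 2: heading=20.4°, groundspeed=191.9 kt
Leg 3: heading=264.7°, groundspeed=201.4 kt

Leg 1: desired track 59.0°; wind correction -0.2° → command heading 58.8°, groundspeed 191.1 kt
Leg 2: desired track 19.5°; wind correction +0.9° → command heading 20.4°, groundspeed 191.9 kt
Leg 3: desired track 263.8°; wind correction +0.9° → command heading 264.7°, groundspeed 201.4 kt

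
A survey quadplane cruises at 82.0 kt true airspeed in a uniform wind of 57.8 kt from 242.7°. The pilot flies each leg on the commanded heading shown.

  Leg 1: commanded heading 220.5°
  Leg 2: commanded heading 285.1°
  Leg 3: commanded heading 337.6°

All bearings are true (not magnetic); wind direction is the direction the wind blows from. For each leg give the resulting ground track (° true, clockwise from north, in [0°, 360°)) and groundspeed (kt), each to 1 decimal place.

Leg 1: heading 220.5°; drift -37.5° → track 183.0°, groundspeed 35.9 kt
Leg 2: heading 285.1°; drift +44.7° → track 329.8°, groundspeed 55.4 kt
Leg 3: heading 337.6°; drift +33.5° → track 11.1°, groundspeed 104.3 kt

Leg 1: track=183.0°, groundspeed=35.9 kt
Leg 2: track=329.8°, groundspeed=55.4 kt
Leg 3: track=11.1°, groundspeed=104.3 kt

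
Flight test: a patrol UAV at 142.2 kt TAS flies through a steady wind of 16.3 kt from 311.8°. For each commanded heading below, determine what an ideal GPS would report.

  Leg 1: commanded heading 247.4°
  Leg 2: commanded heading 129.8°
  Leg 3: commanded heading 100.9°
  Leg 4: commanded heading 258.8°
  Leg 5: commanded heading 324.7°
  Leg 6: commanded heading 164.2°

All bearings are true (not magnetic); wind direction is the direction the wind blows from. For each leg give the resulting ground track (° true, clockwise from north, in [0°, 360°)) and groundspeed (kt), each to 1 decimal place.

Leg 1: heading 247.4°; drift -6.2° → track 241.2°, groundspeed 136.0 kt
Leg 2: heading 129.8°; drift +0.2° → track 130.0°, groundspeed 158.5 kt
Leg 3: heading 100.9°; drift +3.1° → track 104.0°, groundspeed 156.4 kt
Leg 4: heading 258.8°; drift -5.6° → track 253.2°, groundspeed 133.0 kt
Leg 5: heading 324.7°; drift +1.7° → track 326.4°, groundspeed 126.4 kt
Leg 6: heading 164.2°; drift -3.2° → track 161.0°, groundspeed 156.2 kt

Leg 1: track=241.2°, groundspeed=136.0 kt
Leg 2: track=130.0°, groundspeed=158.5 kt
Leg 3: track=104.0°, groundspeed=156.4 kt
Leg 4: track=253.2°, groundspeed=133.0 kt
Leg 5: track=326.4°, groundspeed=126.4 kt
Leg 6: track=161.0°, groundspeed=156.2 kt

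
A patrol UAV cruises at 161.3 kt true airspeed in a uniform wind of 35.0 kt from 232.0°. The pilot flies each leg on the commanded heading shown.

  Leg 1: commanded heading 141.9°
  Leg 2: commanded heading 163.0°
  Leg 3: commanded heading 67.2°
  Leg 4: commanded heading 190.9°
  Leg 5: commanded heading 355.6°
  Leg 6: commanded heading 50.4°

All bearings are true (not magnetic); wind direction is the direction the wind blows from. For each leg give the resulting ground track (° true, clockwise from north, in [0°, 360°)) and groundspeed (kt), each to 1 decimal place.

Leg 1: heading 141.9°; drift -12.2° → track 129.7°, groundspeed 165.1 kt
Leg 2: heading 163.0°; drift -12.4° → track 150.6°, groundspeed 152.3 kt
Leg 3: heading 67.2°; drift -2.7° → track 64.5°, groundspeed 195.3 kt
Leg 4: heading 190.9°; drift -9.7° → track 181.2°, groundspeed 136.9 kt
Leg 5: heading 355.6°; drift +9.2° → track 4.8°, groundspeed 183.0 kt
Leg 6: heading 50.4°; drift +0.3° → track 50.7°, groundspeed 196.3 kt

Leg 1: track=129.7°, groundspeed=165.1 kt
Leg 2: track=150.6°, groundspeed=152.3 kt
Leg 3: track=64.5°, groundspeed=195.3 kt
Leg 4: track=181.2°, groundspeed=136.9 kt
Leg 5: track=4.8°, groundspeed=183.0 kt
Leg 6: track=50.7°, groundspeed=196.3 kt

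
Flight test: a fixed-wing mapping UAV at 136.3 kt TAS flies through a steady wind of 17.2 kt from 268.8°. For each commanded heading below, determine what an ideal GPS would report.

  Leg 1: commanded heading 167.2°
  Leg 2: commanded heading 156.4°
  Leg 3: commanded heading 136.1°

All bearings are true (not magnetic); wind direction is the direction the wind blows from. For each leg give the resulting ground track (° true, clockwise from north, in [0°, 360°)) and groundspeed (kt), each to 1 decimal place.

Leg 1: track=160.3°, groundspeed=140.8 kt
Leg 2: track=150.0°, groundspeed=143.7 kt
Leg 3: track=131.2°, groundspeed=148.5 kt

Leg 1: heading 167.2°; drift -6.9° → track 160.3°, groundspeed 140.8 kt
Leg 2: heading 156.4°; drift -6.4° → track 150.0°, groundspeed 143.7 kt
Leg 3: heading 136.1°; drift -4.9° → track 131.2°, groundspeed 148.5 kt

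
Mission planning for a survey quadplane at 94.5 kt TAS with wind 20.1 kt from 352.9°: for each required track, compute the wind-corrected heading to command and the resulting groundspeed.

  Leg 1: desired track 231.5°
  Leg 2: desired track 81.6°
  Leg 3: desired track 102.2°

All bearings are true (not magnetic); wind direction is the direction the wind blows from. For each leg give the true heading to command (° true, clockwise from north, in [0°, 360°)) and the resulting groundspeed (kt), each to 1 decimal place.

Leg 1: desired track 231.5°; wind correction +10.5° → command heading 242.0°, groundspeed 103.4 kt
Leg 2: desired track 81.6°; wind correction -12.3° → command heading 69.3°, groundspeed 91.9 kt
Leg 3: desired track 102.2°; wind correction -11.6° → command heading 90.6°, groundspeed 99.2 kt

Leg 1: heading=242.0°, groundspeed=103.4 kt
Leg 2: heading=69.3°, groundspeed=91.9 kt
Leg 3: heading=90.6°, groundspeed=99.2 kt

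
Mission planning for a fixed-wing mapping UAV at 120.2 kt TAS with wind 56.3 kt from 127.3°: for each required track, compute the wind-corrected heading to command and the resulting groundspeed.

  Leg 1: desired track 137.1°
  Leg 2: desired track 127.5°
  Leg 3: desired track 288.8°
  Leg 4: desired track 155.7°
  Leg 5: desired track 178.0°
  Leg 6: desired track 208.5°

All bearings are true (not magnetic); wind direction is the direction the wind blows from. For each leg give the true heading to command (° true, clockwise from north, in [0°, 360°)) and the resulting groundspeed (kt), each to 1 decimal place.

Leg 1: desired track 137.1°; wind correction -4.6° → command heading 132.5°, groundspeed 64.3 kt
Leg 2: desired track 127.5°; wind correction -0.1° → command heading 127.4°, groundspeed 63.9 kt
Leg 3: desired track 288.8°; wind correction -8.5° → command heading 280.3°, groundspeed 172.3 kt
Leg 4: desired track 155.7°; wind correction -12.9° → command heading 142.8°, groundspeed 67.7 kt
Leg 5: desired track 178.0°; wind correction -21.3° → command heading 156.7°, groundspeed 76.4 kt
Leg 6: desired track 208.5°; wind correction -27.6° → command heading 180.9°, groundspeed 97.9 kt

Leg 1: heading=132.5°, groundspeed=64.3 kt
Leg 2: heading=127.4°, groundspeed=63.9 kt
Leg 3: heading=280.3°, groundspeed=172.3 kt
Leg 4: heading=142.8°, groundspeed=67.7 kt
Leg 5: heading=156.7°, groundspeed=76.4 kt
Leg 6: heading=180.9°, groundspeed=97.9 kt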